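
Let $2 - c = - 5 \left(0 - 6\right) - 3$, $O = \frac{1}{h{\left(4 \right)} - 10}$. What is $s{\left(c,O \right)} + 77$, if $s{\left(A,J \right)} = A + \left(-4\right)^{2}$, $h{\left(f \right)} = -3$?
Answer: $68$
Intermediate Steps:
$O = - \frac{1}{13}$ ($O = \frac{1}{-3 - 10} = \frac{1}{-13} = - \frac{1}{13} \approx -0.076923$)
$c = -25$ ($c = 2 - \left(- 5 \left(0 - 6\right) - 3\right) = 2 - \left(\left(-5\right) \left(-6\right) - 3\right) = 2 - \left(30 - 3\right) = 2 - 27 = -25$)
$s{\left(A,J \right)} = 16 + A$ ($s{\left(A,J \right)} = A + 16 = 16 + A$)
$s{\left(c,O \right)} + 77 = \left(16 - 25\right) + 77 = -9 + 77 = 68$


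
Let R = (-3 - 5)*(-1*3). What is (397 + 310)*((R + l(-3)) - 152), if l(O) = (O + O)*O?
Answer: -77770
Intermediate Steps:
R = 24 (R = -8*(-3) = 24)
l(O) = 2*O**2 (l(O) = (2*O)*O = 2*O**2)
(397 + 310)*((R + l(-3)) - 152) = (397 + 310)*((24 + 2*(-3)**2) - 152) = 707*((24 + 2*9) - 152) = 707*((24 + 18) - 152) = 707*(42 - 152) = 707*(-110) = -77770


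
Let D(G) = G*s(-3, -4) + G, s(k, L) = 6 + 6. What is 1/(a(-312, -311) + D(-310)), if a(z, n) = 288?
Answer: -1/3742 ≈ -0.00026724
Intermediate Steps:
s(k, L) = 12
D(G) = 13*G (D(G) = G*12 + G = 12*G + G = 13*G)
1/(a(-312, -311) + D(-310)) = 1/(288 + 13*(-310)) = 1/(288 - 4030) = 1/(-3742) = -1/3742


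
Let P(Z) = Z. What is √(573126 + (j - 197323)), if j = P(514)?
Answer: 3*√41813 ≈ 613.45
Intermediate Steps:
j = 514
√(573126 + (j - 197323)) = √(573126 + (514 - 197323)) = √(573126 - 196809) = √376317 = 3*√41813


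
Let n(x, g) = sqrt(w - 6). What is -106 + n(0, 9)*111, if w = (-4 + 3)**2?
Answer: -106 + 111*I*sqrt(5) ≈ -106.0 + 248.2*I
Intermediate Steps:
w = 1 (w = (-1)**2 = 1)
n(x, g) = I*sqrt(5) (n(x, g) = sqrt(1 - 6) = sqrt(-5) = I*sqrt(5))
-106 + n(0, 9)*111 = -106 + (I*sqrt(5))*111 = -106 + 111*I*sqrt(5)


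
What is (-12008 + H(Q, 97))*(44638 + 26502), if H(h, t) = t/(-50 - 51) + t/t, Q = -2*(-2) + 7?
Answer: -86278876560/101 ≈ -8.5425e+8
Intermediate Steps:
Q = 11 (Q = 4 + 7 = 11)
H(h, t) = 1 - t/101 (H(h, t) = t/(-101) + 1 = t*(-1/101) + 1 = -t/101 + 1 = 1 - t/101)
(-12008 + H(Q, 97))*(44638 + 26502) = (-12008 + (1 - 1/101*97))*(44638 + 26502) = (-12008 + (1 - 97/101))*71140 = (-12008 + 4/101)*71140 = -1212804/101*71140 = -86278876560/101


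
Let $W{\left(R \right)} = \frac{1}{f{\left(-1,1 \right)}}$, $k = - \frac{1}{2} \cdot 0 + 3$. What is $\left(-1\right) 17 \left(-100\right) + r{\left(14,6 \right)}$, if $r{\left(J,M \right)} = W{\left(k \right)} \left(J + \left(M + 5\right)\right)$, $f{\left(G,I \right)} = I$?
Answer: $1725$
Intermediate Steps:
$k = 3$ ($k = \left(-1\right) \frac{1}{2} \cdot 0 + 3 = \left(- \frac{1}{2}\right) 0 + 3 = 0 + 3 = 3$)
$W{\left(R \right)} = 1$ ($W{\left(R \right)} = 1^{-1} = 1$)
$r{\left(J,M \right)} = 5 + J + M$ ($r{\left(J,M \right)} = 1 \left(J + \left(M + 5\right)\right) = 1 \left(J + \left(5 + M\right)\right) = 1 \left(5 + J + M\right) = 5 + J + M$)
$\left(-1\right) 17 \left(-100\right) + r{\left(14,6 \right)} = \left(-1\right) 17 \left(-100\right) + \left(5 + 14 + 6\right) = \left(-17\right) \left(-100\right) + 25 = 1700 + 25 = 1725$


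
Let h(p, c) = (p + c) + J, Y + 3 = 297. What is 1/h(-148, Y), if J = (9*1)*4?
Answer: 1/182 ≈ 0.0054945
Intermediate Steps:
Y = 294 (Y = -3 + 297 = 294)
J = 36 (J = 9*4 = 36)
h(p, c) = 36 + c + p (h(p, c) = (p + c) + 36 = (c + p) + 36 = 36 + c + p)
1/h(-148, Y) = 1/(36 + 294 - 148) = 1/182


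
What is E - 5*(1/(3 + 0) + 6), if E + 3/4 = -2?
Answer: -413/12 ≈ -34.417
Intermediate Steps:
E = -11/4 (E = -3/4 - 2 = -11/4 ≈ -2.7500)
E - 5*(1/(3 + 0) + 6) = -11/4 - 5*(1/(3 + 0) + 6) = -11/4 - 5*(1/3 + 6) = -11/4 - 5*19/3 = -11/4 - 95/3 = -413/12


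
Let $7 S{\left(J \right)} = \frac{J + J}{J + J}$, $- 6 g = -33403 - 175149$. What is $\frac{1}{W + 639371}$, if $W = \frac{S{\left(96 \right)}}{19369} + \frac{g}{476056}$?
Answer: $\frac{6915546498}{4421600384954225} \approx 1.564 \cdot 10^{-6}$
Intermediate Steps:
$g = \frac{104276}{3}$ ($g = - \frac{-33403 - 175149}{6} = \left(- \frac{1}{6}\right) \left(-208552\right) = \frac{104276}{3} \approx 34759.0$)
$S{\left(J \right)} = \frac{1}{7}$ ($S{\left(J \right)} = \frac{\left(J + J\right) \frac{1}{J + J}}{7} = \frac{2 J \frac{1}{2 J}}{7} = \frac{1}{7} \cdot 1 = \frac{1}{7}$)
$W = \frac{504981467}{6915546498}$ ($W = \frac{1}{7 \cdot 19369} + \frac{104276}{3 \cdot 476056} = \frac{1}{7} \cdot \frac{1}{19369} + \frac{104276}{3} \cdot \frac{1}{476056} = \frac{1}{135583} + \frac{26069}{357042} = \frac{504981467}{6915546498} \approx 0.073021$)
$\frac{1}{W + 639371} = \frac{1}{\frac{504981467}{6915546498} + 639371} = \frac{1}{\frac{4421600384954225}{6915546498}} = \frac{6915546498}{4421600384954225}$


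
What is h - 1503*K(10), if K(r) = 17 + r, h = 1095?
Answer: -39486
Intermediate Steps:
h - 1503*K(10) = 1095 - 1503*(17 + 10) = 1095 - 1503*27 = 1095 - 40581 = -39486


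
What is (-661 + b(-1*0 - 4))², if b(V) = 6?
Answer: 429025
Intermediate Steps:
(-661 + b(-1*0 - 4))² = (-661 + 6)² = (-655)² = 429025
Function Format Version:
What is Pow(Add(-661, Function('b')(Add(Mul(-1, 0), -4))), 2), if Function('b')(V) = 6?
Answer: 429025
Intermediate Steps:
Pow(Add(-661, Function('b')(Add(Mul(-1, 0), -4))), 2) = Pow(Add(-661, 6), 2) = Pow(-655, 2) = 429025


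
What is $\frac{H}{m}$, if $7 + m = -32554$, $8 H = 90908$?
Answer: $- \frac{22727}{65122} \approx -0.34899$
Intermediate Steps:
$H = \frac{22727}{2}$ ($H = \frac{1}{8} \cdot 90908 = \frac{22727}{2} \approx 11364.0$)
$m = -32561$ ($m = -7 - 32554 = -32561$)
$\frac{H}{m} = \frac{22727}{2 \left(-32561\right)} = \frac{22727}{2} \left(- \frac{1}{32561}\right) = - \frac{22727}{65122}$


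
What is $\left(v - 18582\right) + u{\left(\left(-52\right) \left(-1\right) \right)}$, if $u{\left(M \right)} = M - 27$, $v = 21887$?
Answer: $3330$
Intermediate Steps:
$u{\left(M \right)} = -27 + M$
$\left(v - 18582\right) + u{\left(\left(-52\right) \left(-1\right) \right)} = \left(21887 - 18582\right) - -25 = 3305 + \left(-27 + 52\right) = 3305 + 25 = 3330$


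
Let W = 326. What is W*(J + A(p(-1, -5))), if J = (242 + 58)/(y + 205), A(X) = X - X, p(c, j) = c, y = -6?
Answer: 97800/199 ≈ 491.46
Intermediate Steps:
A(X) = 0
J = 300/199 (J = (242 + 58)/(-6 + 205) = 300/199 ≈ 1.5075)
W*(J + A(p(-1, -5))) = 326*(300/199 + 0) = 326*(300/199) = 97800/199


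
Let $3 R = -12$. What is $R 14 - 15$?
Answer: $-71$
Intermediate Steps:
$R = -4$ ($R = \frac{1}{3} \left(-12\right) = -4$)
$R 14 - 15 = \left(-4\right) 14 - 15 = -56 - 15 = -71$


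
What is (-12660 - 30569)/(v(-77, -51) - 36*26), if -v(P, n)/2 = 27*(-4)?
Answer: 43229/720 ≈ 60.040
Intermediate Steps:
v(P, n) = 216 (v(P, n) = -54*(-4) = -2*(-108) = 216)
(-12660 - 30569)/(v(-77, -51) - 36*26) = (-12660 - 30569)/(216 - 36*26) = -43229/(216 - 936) = -43229/(-720) = -43229*(-1/720) = 43229/720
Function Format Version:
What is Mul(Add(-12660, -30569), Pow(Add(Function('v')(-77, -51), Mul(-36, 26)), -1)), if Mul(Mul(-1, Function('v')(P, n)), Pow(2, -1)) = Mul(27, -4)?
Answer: Rational(43229, 720) ≈ 60.040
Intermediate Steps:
Function('v')(P, n) = 216 (Function('v')(P, n) = Mul(-2, Mul(27, -4)) = Mul(-2, -108) = 216)
Mul(Add(-12660, -30569), Pow(Add(Function('v')(-77, -51), Mul(-36, 26)), -1)) = Mul(Add(-12660, -30569), Pow(Add(216, Mul(-36, 26)), -1)) = Mul(-43229, Pow(Add(216, -936), -1)) = Mul(-43229, Pow(-720, -1)) = Mul(-43229, Rational(-1, 720)) = Rational(43229, 720)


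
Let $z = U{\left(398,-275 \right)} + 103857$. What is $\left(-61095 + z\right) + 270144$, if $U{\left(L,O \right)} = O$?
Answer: $312631$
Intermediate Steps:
$z = 103582$ ($z = -275 + 103857 = 103582$)
$\left(-61095 + z\right) + 270144 = \left(-61095 + 103582\right) + 270144 = 42487 + 270144 = 312631$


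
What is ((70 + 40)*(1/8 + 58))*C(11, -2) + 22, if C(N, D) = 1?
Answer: 25663/4 ≈ 6415.8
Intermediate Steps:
((70 + 40)*(1/8 + 58))*C(11, -2) + 22 = ((70 + 40)*(1/8 + 58))*1 + 22 = (110*(⅛ + 58))*1 + 22 = (110*(465/8))*1 + 22 = (25575/4)*1 + 22 = 25575/4 + 22 = 25663/4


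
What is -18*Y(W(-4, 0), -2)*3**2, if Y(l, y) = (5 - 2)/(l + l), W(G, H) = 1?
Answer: -243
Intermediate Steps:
Y(l, y) = 3/(2*l) (Y(l, y) = 3/((2*l)) = 3*(1/(2*l)) = 3/(2*l))
-18*Y(W(-4, 0), -2)*3**2 = -27/1*3**2 = -27*9 = -243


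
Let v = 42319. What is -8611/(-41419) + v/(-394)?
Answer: -1749417927/16319086 ≈ -107.20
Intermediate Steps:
-8611/(-41419) + v/(-394) = -8611/(-41419) + 42319/(-394) = -8611*(-1/41419) + 42319*(-1/394) = 8611/41419 - 42319/394 = -1749417927/16319086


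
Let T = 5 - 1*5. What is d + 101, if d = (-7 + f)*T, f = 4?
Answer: 101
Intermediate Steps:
T = 0 (T = 5 - 5 = 0)
d = 0 (d = (-7 + 4)*0 = -3*0 = 0)
d + 101 = 0 + 101 = 101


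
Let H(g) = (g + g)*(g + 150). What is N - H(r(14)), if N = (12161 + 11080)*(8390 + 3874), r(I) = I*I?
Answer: 284891992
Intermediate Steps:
r(I) = I²
N = 285027624 (N = 23241*12264 = 285027624)
H(g) = 2*g*(150 + g) (H(g) = (2*g)*(150 + g) = 2*g*(150 + g))
N - H(r(14)) = 285027624 - 2*14²*(150 + 14²) = 285027624 - 2*196*(150 + 196) = 285027624 - 2*196*346 = 285027624 - 1*135632 = 285027624 - 135632 = 284891992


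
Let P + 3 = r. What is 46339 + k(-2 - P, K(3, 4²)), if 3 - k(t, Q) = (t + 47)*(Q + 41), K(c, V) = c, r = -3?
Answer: 44098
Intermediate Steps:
P = -6 (P = -3 - 3 = -6)
k(t, Q) = 3 - (41 + Q)*(47 + t) (k(t, Q) = 3 - (t + 47)*(Q + 41) = 3 - (47 + t)*(41 + Q) = 3 - (41 + Q)*(47 + t))
46339 + k(-2 - P, K(3, 4²)) = 46339 + (-1924 - 47*3 - 41*(-2 - 1*(-6)) - 1*3*(-2 - 1*(-6))) = 46339 + (-1924 - 141 - 41*(-2 + 6) - 1*3*(-2 + 6)) = 46339 + (-1924 - 141 - 41*4 - 1*3*4) = 46339 + (-1924 - 141 - 164 - 12) = 46339 - 2241 = 44098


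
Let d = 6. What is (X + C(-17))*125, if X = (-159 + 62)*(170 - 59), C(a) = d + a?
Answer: -1347250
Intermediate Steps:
C(a) = 6 + a
X = -10767 (X = -97*111 = -10767)
(X + C(-17))*125 = (-10767 + (6 - 17))*125 = (-10767 - 11)*125 = -10778*125 = -1347250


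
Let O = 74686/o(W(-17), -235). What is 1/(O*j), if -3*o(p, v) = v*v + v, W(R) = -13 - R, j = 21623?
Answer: -9165/807467689 ≈ -1.1350e-5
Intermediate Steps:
o(p, v) = -v/3 - v²/3 (o(p, v) = -(v*v + v)/3 = -(v² + v)/3 = -(v + v²)/3 = -v/3 - v²/3)
O = -37343/9165 (O = 74686/((-⅓*(-235)*(1 - 235))) = 74686/((-⅓*(-235)*(-234))) = 74686/(-18330) = 74686*(-1/18330) = -37343/9165 ≈ -4.0745)
1/(O*j) = 1/(-37343/9165*21623) = -9165/37343*1/21623 = -9165/807467689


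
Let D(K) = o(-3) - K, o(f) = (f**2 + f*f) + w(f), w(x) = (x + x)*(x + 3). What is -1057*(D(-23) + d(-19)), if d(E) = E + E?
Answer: -3171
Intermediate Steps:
d(E) = 2*E
w(x) = 2*x*(3 + x) (w(x) = (2*x)*(3 + x) = 2*x*(3 + x))
o(f) = 2*f**2 + 2*f*(3 + f) (o(f) = (f**2 + f*f) + 2*f*(3 + f) = (f**2 + f**2) + 2*f*(3 + f) = 2*f**2 + 2*f*(3 + f))
D(K) = 18 - K (D(K) = 2*(-3)*(3 + 2*(-3)) - K = 2*(-3)*(3 - 6) - K = 2*(-3)*(-3) - K = 18 - K)
-1057*(D(-23) + d(-19)) = -1057*((18 - 1*(-23)) + 2*(-19)) = -1057*((18 + 23) - 38) = -1057*(41 - 38) = -1057*3 = -3171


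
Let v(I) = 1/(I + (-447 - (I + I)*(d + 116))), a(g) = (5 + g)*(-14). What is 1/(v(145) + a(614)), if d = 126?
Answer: -70482/610797013 ≈ -0.00011539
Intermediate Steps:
a(g) = -70 - 14*g
v(I) = 1/(-447 - 483*I) (v(I) = 1/(I + (-447 - (I + I)*(126 + 116))) = 1/(I + (-447 - 2*I*242)) = 1/(I + (-447 - 484*I)) = 1/(-447 - 483*I))
1/(v(145) + a(614)) = 1/(-1/(447 + 483*145) + (-70 - 14*614)) = 1/(-1/(447 + 70035) + (-70 - 8596)) = 1/(-1/70482 - 8666) = 1/(-610797013/70482) = -70482/610797013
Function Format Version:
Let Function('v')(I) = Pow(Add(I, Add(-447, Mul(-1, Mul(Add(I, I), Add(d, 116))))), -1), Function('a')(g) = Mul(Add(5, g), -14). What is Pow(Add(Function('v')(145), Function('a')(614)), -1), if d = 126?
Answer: Rational(-70482, 610797013) ≈ -0.00011539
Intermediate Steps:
Function('a')(g) = Add(-70, Mul(-14, g))
Function('v')(I) = Pow(Add(-447, Mul(-483, I)), -1) (Function('v')(I) = Pow(Add(I, Add(-447, Mul(-1, Mul(Add(I, I), Add(126, 116))))), -1) = Pow(Add(I, Add(-447, Mul(-1, Mul(Mul(2, I), 242)))), -1) = Pow(Add(I, Add(-447, Mul(-1, Mul(484, I)))), -1) = Pow(Add(I, Add(-447, Mul(-484, I))), -1) = Pow(Add(-447, Mul(-483, I)), -1))
Pow(Add(Function('v')(145), Function('a')(614)), -1) = Pow(Add(Mul(-1, Pow(Add(447, Mul(483, 145)), -1)), Add(-70, Mul(-14, 614))), -1) = Pow(Add(Mul(-1, Pow(Add(447, 70035), -1)), Add(-70, -8596)), -1) = Pow(Add(Mul(-1, Pow(70482, -1)), -8666), -1) = Pow(Add(Mul(-1, Rational(1, 70482)), -8666), -1) = Pow(Add(Rational(-1, 70482), -8666), -1) = Pow(Rational(-610797013, 70482), -1) = Rational(-70482, 610797013)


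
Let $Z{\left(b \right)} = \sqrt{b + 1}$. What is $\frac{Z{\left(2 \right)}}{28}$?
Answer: $\frac{\sqrt{3}}{28} \approx 0.061859$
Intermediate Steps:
$Z{\left(b \right)} = \sqrt{1 + b}$
$\frac{Z{\left(2 \right)}}{28} = \frac{\sqrt{1 + 2}}{28} = \frac{\sqrt{3}}{28}$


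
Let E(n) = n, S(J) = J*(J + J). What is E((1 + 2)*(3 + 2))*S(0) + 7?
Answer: 7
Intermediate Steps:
S(J) = 2*J² (S(J) = J*(2*J) = 2*J²)
E((1 + 2)*(3 + 2))*S(0) + 7 = ((1 + 2)*(3 + 2))*(2*0²) + 7 = (3*5)*(2*0) + 7 = 15*0 + 7 = 0 + 7 = 7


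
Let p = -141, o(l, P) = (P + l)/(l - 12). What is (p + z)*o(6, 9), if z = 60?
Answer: 405/2 ≈ 202.50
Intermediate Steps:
o(l, P) = (P + l)/(-12 + l)
(p + z)*o(6, 9) = (-141 + 60)*((9 + 6)/(-12 + 6)) = -81*15/(-6) = -(-27)*15/2 = -81*(-5/2) = 405/2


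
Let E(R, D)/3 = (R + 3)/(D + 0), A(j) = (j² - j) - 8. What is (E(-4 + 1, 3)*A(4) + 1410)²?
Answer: 1988100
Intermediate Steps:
A(j) = -8 + j² - j
E(R, D) = 3*(3 + R)/D (E(R, D) = 3*((R + 3)/(D + 0)) = 3*((3 + R)/D) = 3*(3 + R)/D)
(E(-4 + 1, 3)*A(4) + 1410)² = ((3*(3 + (-4 + 1))/3)*(-8 + 4² - 1*4) + 1410)² = ((3*(⅓)*(3 - 3))*(-8 + 16 - 4) + 1410)² = ((3*(⅓)*0)*4 + 1410)² = (0*4 + 1410)² = (0 + 1410)² = 1410² = 1988100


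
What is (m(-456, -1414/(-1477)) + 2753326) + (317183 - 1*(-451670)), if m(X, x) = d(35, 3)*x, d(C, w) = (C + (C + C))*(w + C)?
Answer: 743985749/211 ≈ 3.5260e+6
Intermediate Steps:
d(C, w) = 3*C*(C + w) (d(C, w) = (C + 2*C)*(C + w) = (3*C)*(C + w) = 3*C*(C + w))
m(X, x) = 3990*x (m(X, x) = (3*35*(35 + 3))*x = (3*35*38)*x = 3990*x)
(m(-456, -1414/(-1477)) + 2753326) + (317183 - 1*(-451670)) = (3990*(-1414/(-1477)) + 2753326) + (317183 - 1*(-451670)) = (3990*(-1414*(-1/1477)) + 2753326) + (317183 + 451670) = (3990*(202/211) + 2753326) + 768853 = (805980/211 + 2753326) + 768853 = 581757766/211 + 768853 = 743985749/211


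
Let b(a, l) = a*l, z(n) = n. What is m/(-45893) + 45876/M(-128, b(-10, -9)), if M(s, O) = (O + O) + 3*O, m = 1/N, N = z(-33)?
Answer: 1286625561/12620575 ≈ 101.95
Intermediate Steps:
N = -33
m = -1/33 (m = 1/(-33) = -1/33 ≈ -0.030303)
M(s, O) = 5*O (M(s, O) = 2*O + 3*O = 5*O)
m/(-45893) + 45876/M(-128, b(-10, -9)) = -1/33/(-45893) + 45876/((5*(-10*(-9)))) = -1/33*(-1/45893) + 45876/((5*90)) = 1/1514469 + 45876/450 = 1/1514469 + 45876*(1/450) = 1/1514469 + 7646/75 = 1286625561/12620575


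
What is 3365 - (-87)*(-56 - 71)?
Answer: -7684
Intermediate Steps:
3365 - (-87)*(-56 - 71) = 3365 - (-87)*(-127) = 3365 - 1*11049 = 3365 - 11049 = -7684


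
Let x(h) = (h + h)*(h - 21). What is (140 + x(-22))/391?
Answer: 2032/391 ≈ 5.1969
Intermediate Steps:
x(h) = 2*h*(-21 + h) (x(h) = (2*h)*(-21 + h) = 2*h*(-21 + h))
(140 + x(-22))/391 = (140 + 2*(-22)*(-21 - 22))/391 = (140 + 2*(-22)*(-43))/391 = (140 + 1892)/391 = (1/391)*2032 = 2032/391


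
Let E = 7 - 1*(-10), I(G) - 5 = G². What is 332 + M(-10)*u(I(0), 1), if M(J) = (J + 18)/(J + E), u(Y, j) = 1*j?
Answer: 2332/7 ≈ 333.14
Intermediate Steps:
I(G) = 5 + G²
u(Y, j) = j
E = 17 (E = 7 + 10 = 17)
M(J) = (18 + J)/(17 + J) (M(J) = (J + 18)/(J + 17) = (18 + J)/(17 + J))
332 + M(-10)*u(I(0), 1) = 332 + ((18 - 10)/(17 - 10))*1 = 332 + (8/7)*1 = 332 + 8/7 = 2332/7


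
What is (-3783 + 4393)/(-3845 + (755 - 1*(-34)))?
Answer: -305/1528 ≈ -0.19961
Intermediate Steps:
(-3783 + 4393)/(-3845 + (755 - 1*(-34))) = 610/(-3845 + (755 + 34)) = 610/(-3845 + 789) = 610/(-3056) = 610*(-1/3056) = -305/1528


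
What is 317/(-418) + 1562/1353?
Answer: 20365/51414 ≈ 0.39610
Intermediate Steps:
317/(-418) + 1562/1353 = 317*(-1/418) + 1562*(1/1353) = -317/418 + 142/123 = 20365/51414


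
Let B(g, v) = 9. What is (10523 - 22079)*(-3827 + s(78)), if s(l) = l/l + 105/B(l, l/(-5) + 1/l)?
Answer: 44078436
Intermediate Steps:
s(l) = 38/3 (s(l) = l/l + 105/9 = 1 + 105*(⅑) = 1 + 35/3 = 38/3)
(10523 - 22079)*(-3827 + s(78)) = (10523 - 22079)*(-3827 + 38/3) = -11556*(-11443/3) = 44078436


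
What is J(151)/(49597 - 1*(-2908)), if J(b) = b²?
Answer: 22801/52505 ≈ 0.43426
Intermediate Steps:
J(151)/(49597 - 1*(-2908)) = 151²/(49597 - 1*(-2908)) = 22801/(49597 + 2908) = 22801/52505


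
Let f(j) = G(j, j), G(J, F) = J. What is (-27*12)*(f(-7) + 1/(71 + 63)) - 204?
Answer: 138126/67 ≈ 2061.6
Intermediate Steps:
f(j) = j
(-27*12)*(f(-7) + 1/(71 + 63)) - 204 = (-27*12)*(-7 + 1/(71 + 63)) - 204 = -324*(-7 + 1/134) - 204 = -324*(-937/134) - 204 = 151794/67 - 204 = 138126/67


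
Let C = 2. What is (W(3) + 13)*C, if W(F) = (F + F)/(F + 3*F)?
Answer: 27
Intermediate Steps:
W(F) = 1/2 (W(F) = (2*F)/((4*F)) = (2*F)*(1/(4*F)) = 1/2)
(W(3) + 13)*C = (1/2 + 13)*2 = (27/2)*2 = 27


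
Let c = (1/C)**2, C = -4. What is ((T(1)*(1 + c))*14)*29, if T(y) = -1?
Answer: -3451/8 ≈ -431.38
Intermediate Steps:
c = 1/16 (c = (1/(-4))**2 = (-1/4)**2 = 1/16 ≈ 0.062500)
((T(1)*(1 + c))*14)*29 = (-(1 + 1/16)*14)*29 = (-1*17/16*14)*29 = -17/16*14*29 = -119/8*29 = -3451/8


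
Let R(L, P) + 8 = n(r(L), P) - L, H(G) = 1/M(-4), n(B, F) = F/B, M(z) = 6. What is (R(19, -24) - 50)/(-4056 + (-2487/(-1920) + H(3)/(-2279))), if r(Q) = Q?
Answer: 6506636160/337099720013 ≈ 0.019302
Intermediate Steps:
H(G) = 1/6
R(L, P) = -8 - L + P/L (R(L, P) = -8 + (P/L - L) = -8 + (-L + P/L) = -8 - L + P/L)
(R(19, -24) - 50)/(-4056 + (-2487/(-1920) + H(3)/(-2279))) = ((-8 - 1*19 - 24/19) - 50)/(-4056 + (-2487/(-1920) + (1/6)/(-2279))) = ((-8 - 19 - 24*1/19) - 50)/(-4056 + (-2487*(-1/1920) + (1/6)*(-1/2279))) = ((-8 - 19 - 24/19) - 50)/(-4056 + (829/640 - 1/13674)) = (-537/19 - 50)/(-4056 + 5667553/4375680) = -1487/(19*(-17742090527/4375680)) = -1487/19*(-4375680/17742090527) = 6506636160/337099720013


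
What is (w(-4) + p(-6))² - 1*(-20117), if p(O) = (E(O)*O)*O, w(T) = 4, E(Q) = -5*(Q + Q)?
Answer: 4703013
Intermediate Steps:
E(Q) = -10*Q
p(O) = -10*O³ (p(O) = ((-10*O)*O)*O = (-10*O²)*O = -10*O³)
(w(-4) + p(-6))² - 1*(-20117) = (4 - 10*(-6)³)² - 1*(-20117) = (4 - 10*(-216))² + 20117 = (4 + 2160)² + 20117 = 2164² + 20117 = 4682896 + 20117 = 4703013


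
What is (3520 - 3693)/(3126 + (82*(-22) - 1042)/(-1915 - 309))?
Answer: -192376/3477535 ≈ -0.055320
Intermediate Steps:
(3520 - 3693)/(3126 + (82*(-22) - 1042)/(-1915 - 309)) = -173/(3126 + (-1804 - 1042)/(-2224)) = -173/(3126 - 2846*(-1/2224)) = -173/(3126 + 1423/1112) = -173/3477535/1112 = -173*1112/3477535 = -192376/3477535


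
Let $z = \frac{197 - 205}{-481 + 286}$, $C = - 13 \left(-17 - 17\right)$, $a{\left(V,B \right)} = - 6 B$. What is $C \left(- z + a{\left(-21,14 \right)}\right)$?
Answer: $- \frac{557192}{15} \approx -37146.0$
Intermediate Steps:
$C = 442$ ($C = \left(-13\right) \left(-34\right) = 442$)
$z = \frac{8}{195}$ ($z = \frac{197 - 205}{-195} = \left(-8\right) \left(- \frac{1}{195}\right) = \frac{8}{195} \approx 0.041026$)
$C \left(- z + a{\left(-21,14 \right)}\right) = 442 \left(\left(-1\right) \frac{8}{195} - 84\right) = 442 \left(- \frac{8}{195} - 84\right) = 442 \left(- \frac{16388}{195}\right) = - \frac{557192}{15}$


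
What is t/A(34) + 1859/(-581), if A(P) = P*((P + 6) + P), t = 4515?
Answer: -2054029/1461796 ≈ -1.4051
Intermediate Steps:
A(P) = P*(6 + 2*P) (A(P) = P*((6 + P) + P) = P*(6 + 2*P))
t/A(34) + 1859/(-581) = 4515/((2*34*(3 + 34))) + 1859/(-581) = 4515/((2*34*37)) + 1859*(-1/581) = 4515/2516 - 1859/581 = -2054029/1461796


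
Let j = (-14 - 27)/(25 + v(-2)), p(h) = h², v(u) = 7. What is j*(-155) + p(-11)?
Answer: 10227/32 ≈ 319.59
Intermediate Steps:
j = -41/32 (j = (-14 - 27)/(25 + 7) = -41/32 ≈ -1.2813)
j*(-155) + p(-11) = -41/32*(-155) + (-11)² = 6355/32 + 121 = 10227/32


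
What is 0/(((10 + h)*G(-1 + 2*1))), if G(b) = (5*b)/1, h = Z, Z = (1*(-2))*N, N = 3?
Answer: 0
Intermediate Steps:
Z = -6 (Z = (1*(-2))*3 = -2*3 = -6)
h = -6
G(b) = 5*b (G(b) = (5*b)*1 = 5*b)
0/(((10 + h)*G(-1 + 2*1))) = 0/(((10 - 6)*(5*(-1 + 2*1)))) = 0/((4*(5*(-1 + 2)))) = 0/((4*(5*1))) = 0/((4*5)) = 0/20 = 0*(1/20) = 0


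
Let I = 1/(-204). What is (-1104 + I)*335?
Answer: -75447695/204 ≈ -3.6984e+5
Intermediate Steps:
I = -1/204 ≈ -0.0049020
(-1104 + I)*335 = (-1104 - 1/204)*335 = -225217/204*335 = -75447695/204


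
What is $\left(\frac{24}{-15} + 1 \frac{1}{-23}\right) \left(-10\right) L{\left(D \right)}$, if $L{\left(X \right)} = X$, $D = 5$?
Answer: $\frac{1890}{23} \approx 82.174$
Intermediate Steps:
$\left(\frac{24}{-15} + 1 \frac{1}{-23}\right) \left(-10\right) L{\left(D \right)} = \left(\frac{24}{-15} + 1 \frac{1}{-23}\right) \left(-10\right) 5 = \left(24 \left(- \frac{1}{15}\right) + 1 \left(- \frac{1}{23}\right)\right) \left(-10\right) 5 = \left(- \frac{8}{5} - \frac{1}{23}\right) \left(-10\right) 5 = \left(- \frac{189}{115}\right) \left(-10\right) 5 = \frac{378}{23} \cdot 5 = \frac{1890}{23}$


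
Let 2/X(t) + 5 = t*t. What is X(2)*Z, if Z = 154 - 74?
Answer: -160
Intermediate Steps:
X(t) = 2/(-5 + t²) (X(t) = 2/(-5 + t*t) = 2/(-5 + t²))
Z = 80
X(2)*Z = (2/(-5 + 2²))*80 = (2/(-5 + 4))*80 = (2/(-1))*80 = (2*(-1))*80 = -2*80 = -160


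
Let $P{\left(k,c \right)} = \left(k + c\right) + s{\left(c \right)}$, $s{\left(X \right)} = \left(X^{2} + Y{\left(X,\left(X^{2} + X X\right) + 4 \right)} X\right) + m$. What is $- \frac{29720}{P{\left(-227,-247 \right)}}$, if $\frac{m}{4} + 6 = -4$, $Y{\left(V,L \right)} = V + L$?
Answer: $\frac{2972}{3001793} \approx 0.00099007$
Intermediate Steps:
$Y{\left(V,L \right)} = L + V$
$m = -40$ ($m = -24 + 4 \left(-4\right) = -24 - 16 = -40$)
$s{\left(X \right)} = -40 + X^{2} + X \left(4 + X + 2 X^{2}\right)$ ($s{\left(X \right)} = \left(X^{2} + \left(\left(\left(X^{2} + X X\right) + 4\right) + X\right) X\right) - 40 = \left(X^{2} + \left(\left(\left(X^{2} + X^{2}\right) + 4\right) + X\right) X\right) - 40 = \left(X^{2} + \left(\left(2 X^{2} + 4\right) + X\right) X\right) - 40 = \left(X^{2} + \left(\left(4 + 2 X^{2}\right) + X\right) X\right) - 40 = \left(X^{2} + \left(4 + X + 2 X^{2}\right) X\right) - 40 = \left(X^{2} + X \left(4 + X + 2 X^{2}\right)\right) - 40 = -40 + X^{2} + X \left(4 + X + 2 X^{2}\right)$)
$P{\left(k,c \right)} = -40 + k + 2 c^{2} + 2 c^{3} + 5 c$ ($P{\left(k,c \right)} = \left(k + c\right) + \left(-40 + 2 c^{2} + 2 c^{3} + 4 c\right) = \left(c + k\right) + \left(-40 + 2 c^{2} + 2 c^{3} + 4 c\right) = -40 + k + 2 c^{2} + 2 c^{3} + 5 c$)
$- \frac{29720}{P{\left(-227,-247 \right)}} = - \frac{29720}{-40 - 227 + 2 \left(-247\right)^{2} + 2 \left(-247\right)^{3} + 5 \left(-247\right)} = - \frac{29720}{-40 - 227 + 2 \cdot 61009 + 2 \left(-15069223\right) - 1235} = - \frac{29720}{-40 - 227 + 122018 - 30138446 - 1235} = - \frac{29720}{-30017930} = \left(-29720\right) \left(- \frac{1}{30017930}\right) = \frac{2972}{3001793}$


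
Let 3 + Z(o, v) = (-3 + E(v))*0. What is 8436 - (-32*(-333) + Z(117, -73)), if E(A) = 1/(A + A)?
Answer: -2217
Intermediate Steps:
E(A) = 1/(2*A)
Z(o, v) = -3 (Z(o, v) = -3 + (-3 + 1/(2*v))*0 = -3 + 0 = -3)
8436 - (-32*(-333) + Z(117, -73)) = 8436 - (-32*(-333) - 3) = 8436 - (10656 - 3) = 8436 - 1*10653 = 8436 - 10653 = -2217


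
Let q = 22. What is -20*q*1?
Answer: -440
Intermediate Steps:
-20*q*1 = -20*22*1 = -440*1 = -440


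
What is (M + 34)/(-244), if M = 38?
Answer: -18/61 ≈ -0.29508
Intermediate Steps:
(M + 34)/(-244) = (38 + 34)/(-244) = 72*(-1/244) = -18/61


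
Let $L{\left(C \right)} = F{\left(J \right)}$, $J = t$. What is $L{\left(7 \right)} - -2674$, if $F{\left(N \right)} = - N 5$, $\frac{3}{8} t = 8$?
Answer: $\frac{7702}{3} \approx 2567.3$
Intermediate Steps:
$t = \frac{64}{3}$ ($t = \frac{8}{3} \cdot 8 = \frac{64}{3} \approx 21.333$)
$J = \frac{64}{3} \approx 21.333$
$F{\left(N \right)} = - 5 N$
$L{\left(C \right)} = - \frac{320}{3}$ ($L{\left(C \right)} = \left(-5\right) \frac{64}{3} = - \frac{320}{3}$)
$L{\left(7 \right)} - -2674 = - \frac{320}{3} - -2674 = - \frac{320}{3} + 2674 = \frac{7702}{3}$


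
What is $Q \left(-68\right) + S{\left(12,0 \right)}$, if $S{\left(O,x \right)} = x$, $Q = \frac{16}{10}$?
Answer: $- \frac{544}{5} \approx -108.8$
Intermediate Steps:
$Q = \frac{8}{5}$ ($Q = 16 \cdot \frac{1}{10} = \frac{8}{5} \approx 1.6$)
$Q \left(-68\right) + S{\left(12,0 \right)} = \frac{8}{5} \left(-68\right) + 0 = - \frac{544}{5} + 0 = - \frac{544}{5}$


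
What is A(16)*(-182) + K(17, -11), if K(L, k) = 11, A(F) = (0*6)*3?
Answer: 11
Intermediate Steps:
A(F) = 0 (A(F) = 0*3 = 0)
A(16)*(-182) + K(17, -11) = 0*(-182) + 11 = 0 + 11 = 11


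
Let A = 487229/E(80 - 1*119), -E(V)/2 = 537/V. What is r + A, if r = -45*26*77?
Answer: -25918243/358 ≈ -72397.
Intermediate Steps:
E(V) = -1074/V
A = 6333977/358 (A = 487229/((-1074/(80 - 1*119))) = 487229/((-1074/(80 - 119))) = 487229/((-1074/(-39))) = 487229/((-1074*(-1/39))) = 487229/(358/13) = 487229*(13/358) = 6333977/358 ≈ 17693.)
r = -90090 (r = -1170*77 = -90090)
r + A = -90090 + 6333977/358 = -25918243/358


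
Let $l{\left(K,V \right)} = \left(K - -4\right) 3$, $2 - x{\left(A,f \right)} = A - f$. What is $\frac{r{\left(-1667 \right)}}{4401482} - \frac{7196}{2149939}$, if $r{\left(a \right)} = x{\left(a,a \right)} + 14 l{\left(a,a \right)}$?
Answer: $- \frac{90916701994}{4731458904799} \approx -0.019215$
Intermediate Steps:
$x{\left(A,f \right)} = 2 + f - A$ ($x{\left(A,f \right)} = 2 - \left(A - f\right) = 2 + f - A$)
$l{\left(K,V \right)} = 12 + 3 K$ ($l{\left(K,V \right)} = \left(K + 4\right) 3 = \left(4 + K\right) 3 = 12 + 3 K$)
$r{\left(a \right)} = 170 + 42 a$ ($r{\left(a \right)} = \left(2 + a - a\right) + 14 \left(12 + 3 a\right) = 2 + \left(168 + 42 a\right) = 170 + 42 a$)
$\frac{r{\left(-1667 \right)}}{4401482} - \frac{7196}{2149939} = \frac{170 + 42 \left(-1667\right)}{4401482} - \frac{7196}{2149939} = \left(170 - 70014\right) \frac{1}{4401482} - \frac{7196}{2149939} = \left(-69844\right) \frac{1}{4401482} - \frac{7196}{2149939} = - \frac{34922}{2200741} - \frac{7196}{2149939} = - \frac{90916701994}{4731458904799}$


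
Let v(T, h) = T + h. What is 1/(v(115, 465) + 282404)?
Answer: 1/282984 ≈ 3.5338e-6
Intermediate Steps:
1/(v(115, 465) + 282404) = 1/((115 + 465) + 282404) = 1/(580 + 282404) = 1/282984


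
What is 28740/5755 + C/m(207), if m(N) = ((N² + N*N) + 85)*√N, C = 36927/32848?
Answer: 5748/1151 + 12309*√23/64809399632 ≈ 4.9939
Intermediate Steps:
C = 36927/32848 (C = 36927*(1/32848) = 36927/32848 ≈ 1.1242)
m(N) = √N*(85 + 2*N²) (m(N) = ((N² + N²) + 85)*√N = (2*N² + 85)*√N = (85 + 2*N²)*√N = √N*(85 + 2*N²))
28740/5755 + C/m(207) = 28740/5755 + 36927/(32848*((√207*(85 + 2*207²)))) = 28740*(1/5755) + 36927/(32848*(((3*√23)*(85 + 2*42849)))) = 5748/1151 + 36927/(32848*(((3*√23)*(85 + 85698)))) = 5748/1151 + 36927/(32848*(((3*√23)*85783))) = 5748/1151 + 36927/(32848*((257349*√23))) = 5748/1151 + 36927*(√23/5919027)/32848 = 5748/1151 + 12309*√23/64809399632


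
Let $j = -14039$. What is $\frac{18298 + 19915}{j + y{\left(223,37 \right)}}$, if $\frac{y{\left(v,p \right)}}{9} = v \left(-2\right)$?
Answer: $- \frac{5459}{2579} \approx -2.1167$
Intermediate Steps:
$y{\left(v,p \right)} = - 18 v$ ($y{\left(v,p \right)} = 9 v \left(-2\right) = 9 \left(- 2 v\right) = - 18 v$)
$\frac{18298 + 19915}{j + y{\left(223,37 \right)}} = \frac{18298 + 19915}{-14039 - 4014} = \frac{38213}{-14039 - 4014} = \frac{38213}{-18053} = 38213 \left(- \frac{1}{18053}\right) = - \frac{5459}{2579}$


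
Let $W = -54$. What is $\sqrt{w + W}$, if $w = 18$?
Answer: $6 i \approx 6.0 i$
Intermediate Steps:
$\sqrt{w + W} = \sqrt{18 - 54} = \sqrt{-36} = 6 i$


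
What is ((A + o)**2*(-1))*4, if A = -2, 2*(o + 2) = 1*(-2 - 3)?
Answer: -169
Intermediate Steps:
o = -9/2 (o = -2 + (1*(-2 - 3))/2 = -2 + (1*(-5))/2 = -2 + (1/2)*(-5) = -2 - 5/2 = -9/2 ≈ -4.5000)
((A + o)**2*(-1))*4 = ((-2 - 9/2)**2*(-1))*4 = ((-13/2)**2*(-1))*4 = ((169/4)*(-1))*4 = -169/4*4 = -169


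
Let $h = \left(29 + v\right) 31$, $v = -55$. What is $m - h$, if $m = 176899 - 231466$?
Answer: $-53761$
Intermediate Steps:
$h = -806$ ($h = \left(29 - 55\right) 31 = \left(-26\right) 31 = -806$)
$m = -54567$ ($m = 176899 - 231466 = -54567$)
$m - h = -54567 - -806 = -54567 + 806 = -53761$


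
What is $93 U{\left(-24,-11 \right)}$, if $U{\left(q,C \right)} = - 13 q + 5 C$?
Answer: $23901$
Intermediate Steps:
$93 U{\left(-24,-11 \right)} = 93 \left(\left(-13\right) \left(-24\right) + 5 \left(-11\right)\right) = 93 \left(312 - 55\right) = 93 \cdot 257 = 23901$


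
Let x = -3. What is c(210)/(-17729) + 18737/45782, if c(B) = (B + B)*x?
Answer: 389873593/811669078 ≈ 0.48034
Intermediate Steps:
c(B) = -6*B (c(B) = (B + B)*(-3) = (2*B)*(-3) = -6*B)
c(210)/(-17729) + 18737/45782 = -6*210/(-17729) + 18737/45782 = -1260*(-1/17729) + 18737*(1/45782) = 1260/17729 + 18737/45782 = 389873593/811669078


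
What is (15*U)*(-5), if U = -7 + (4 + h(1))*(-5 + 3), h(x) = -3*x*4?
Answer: -675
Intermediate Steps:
h(x) = -12*x
U = 9 (U = -7 + (4 - 12*1)*(-5 + 3) = -7 + (4 - 12)*(-2) = -7 - 8*(-2) = -7 + 16 = 9)
(15*U)*(-5) = (15*9)*(-5) = 135*(-5) = -675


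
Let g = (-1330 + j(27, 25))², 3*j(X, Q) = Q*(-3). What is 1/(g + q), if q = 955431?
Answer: 1/2791456 ≈ 3.5824e-7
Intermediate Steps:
j(X, Q) = -Q (j(X, Q) = (Q*(-3))/3 = (-3*Q)/3 = -Q)
g = 1836025 (g = (-1330 - 1*25)² = (-1330 - 25)² = (-1355)² = 1836025)
1/(g + q) = 1/(1836025 + 955431) = 1/2791456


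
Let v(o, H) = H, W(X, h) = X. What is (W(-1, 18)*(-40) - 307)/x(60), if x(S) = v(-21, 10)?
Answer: -267/10 ≈ -26.700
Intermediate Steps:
x(S) = 10
(W(-1, 18)*(-40) - 307)/x(60) = (-1*(-40) - 307)/10 = (40 - 307)*(⅒) = -267*⅒ = -267/10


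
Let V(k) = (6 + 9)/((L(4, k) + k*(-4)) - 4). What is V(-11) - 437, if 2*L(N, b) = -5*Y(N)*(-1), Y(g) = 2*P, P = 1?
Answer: -1310/3 ≈ -436.67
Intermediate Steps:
Y(g) = 2 (Y(g) = 2*1 = 2)
L(N, b) = 5 (L(N, b) = (-5*2*(-1))/2 = (-10*(-1))/2 = (½)*10 = 5)
V(k) = 15/(1 - 4*k) (V(k) = (6 + 9)/((5 + k*(-4)) - 4) = 15/((5 - 4*k) - 4) = 15/(1 - 4*k))
V(-11) - 437 = -15/(-1 + 4*(-11)) - 437 = -15/(-1 - 44) - 437 = -15/(-45) - 437 = -15*(-1/45) - 437 = ⅓ - 437 = -1310/3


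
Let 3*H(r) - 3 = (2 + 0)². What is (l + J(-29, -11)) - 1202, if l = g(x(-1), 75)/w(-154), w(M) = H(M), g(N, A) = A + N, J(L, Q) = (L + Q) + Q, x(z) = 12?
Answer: -8510/7 ≈ -1215.7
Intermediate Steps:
J(L, Q) = L + 2*Q
H(r) = 7/3 (H(r) = 1 + (2 + 0)²/3 = 1 + (⅓)*2² = 1 + (⅓)*4 = 1 + 4/3 = 7/3)
w(M) = 7/3
l = 261/7 (l = (75 + 12)/(7/3) = 87*(3/7) = 261/7 ≈ 37.286)
(l + J(-29, -11)) - 1202 = (261/7 + (-29 + 2*(-11))) - 1202 = (261/7 + (-29 - 22)) - 1202 = (261/7 - 51) - 1202 = -96/7 - 1202 = -8510/7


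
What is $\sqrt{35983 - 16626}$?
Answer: $\sqrt{19357} \approx 139.13$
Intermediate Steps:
$\sqrt{35983 - 16626} = \sqrt{19357}$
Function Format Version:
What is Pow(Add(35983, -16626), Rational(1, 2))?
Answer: Pow(19357, Rational(1, 2)) ≈ 139.13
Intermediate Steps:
Pow(Add(35983, -16626), Rational(1, 2)) = Pow(19357, Rational(1, 2))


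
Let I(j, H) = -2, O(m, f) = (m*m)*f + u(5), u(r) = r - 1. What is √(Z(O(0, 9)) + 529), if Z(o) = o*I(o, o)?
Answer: √521 ≈ 22.825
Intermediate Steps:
u(r) = -1 + r
O(m, f) = 4 + f*m² (O(m, f) = (m*m)*f + (-1 + 5) = m²*f + 4 = f*m² + 4 = 4 + f*m²)
Z(o) = -2*o (Z(o) = o*(-2) = -2*o)
√(Z(O(0, 9)) + 529) = √(-2*(4 + 9*0²) + 529) = √(-2*(4 + 9*0) + 529) = √(-2*(4 + 0) + 529) = √(-2*4 + 529) = √(-8 + 529) = √521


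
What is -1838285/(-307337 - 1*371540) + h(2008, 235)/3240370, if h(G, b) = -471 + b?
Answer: 2978281675239/1099906332245 ≈ 2.7078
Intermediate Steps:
-1838285/(-307337 - 1*371540) + h(2008, 235)/3240370 = -1838285/(-307337 - 1*371540) + (-471 + 235)/3240370 = -1838285/(-307337 - 371540) - 236*1/3240370 = -1838285/(-678877) - 118/1620185 = -1838285*(-1/678877) - 118/1620185 = 1838285/678877 - 118/1620185 = 2978281675239/1099906332245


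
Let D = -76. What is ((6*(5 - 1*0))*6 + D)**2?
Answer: 10816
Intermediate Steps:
((6*(5 - 1*0))*6 + D)**2 = ((6*(5 - 1*0))*6 - 76)**2 = ((6*(5 + 0))*6 - 76)**2 = ((6*5)*6 - 76)**2 = (30*6 - 76)**2 = (180 - 76)**2 = 104**2 = 10816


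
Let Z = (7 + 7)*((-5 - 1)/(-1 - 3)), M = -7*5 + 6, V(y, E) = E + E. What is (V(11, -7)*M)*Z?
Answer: 8526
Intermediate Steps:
V(y, E) = 2*E
M = -29 (M = -35 + 6 = -29)
Z = 21 (Z = 14*(-6/(-4)) = 14*(-6*(-¼)) = 14*(3/2) = 21)
(V(11, -7)*M)*Z = ((2*(-7))*(-29))*21 = -14*(-29)*21 = 406*21 = 8526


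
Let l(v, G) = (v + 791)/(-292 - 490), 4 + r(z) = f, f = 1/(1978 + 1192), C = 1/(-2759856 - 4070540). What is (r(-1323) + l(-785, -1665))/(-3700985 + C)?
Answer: 997840297106/921552985920923755 ≈ 1.0828e-6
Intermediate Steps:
C = -1/6830396 (C = 1/(-6830396) = -1/6830396 ≈ -1.4640e-7)
f = 1/3170 ≈ 0.00031546
r(z) = -12679/3170 (r(z) = -4 + 1/3170 = -12679/3170)
l(v, G) = -791/782 - v/782 (l(v, G) = (791 + v)/(-782) = (791 + v)*(-1/782) = -791/782 - v/782)
(r(-1323) + l(-785, -1665))/(-3700985 + C) = (-12679/3170 + (-791/782 - 1/782*(-785)))/(-3700985 - 1/6830396) = (-12679/3170 + (-791/782 + 785/782))/(-25279193140061/6830396) = (-12679/3170 - 3/391)*(-6830396/25279193140061) = -4966999/1239470*(-6830396/25279193140061) = 997840297106/921552985920923755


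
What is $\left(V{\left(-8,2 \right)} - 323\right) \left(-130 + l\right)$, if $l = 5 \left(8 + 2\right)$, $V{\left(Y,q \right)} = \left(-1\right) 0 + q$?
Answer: $25680$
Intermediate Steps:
$V{\left(Y,q \right)} = q$ ($V{\left(Y,q \right)} = 0 + q = q$)
$l = 50$ ($l = 5 \cdot 10 = 50$)
$\left(V{\left(-8,2 \right)} - 323\right) \left(-130 + l\right) = \left(2 - 323\right) \left(-130 + 50\right) = \left(-321\right) \left(-80\right) = 25680$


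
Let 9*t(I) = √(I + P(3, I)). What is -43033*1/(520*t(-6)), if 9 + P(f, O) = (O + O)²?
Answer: -129099*√129/22360 ≈ -65.576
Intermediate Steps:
P(f, O) = -9 + 4*O² (P(f, O) = -9 + (O + O)² = -9 + (2*O)² = -9 + 4*O²)
t(I) = √(-9 + I + 4*I²)/9 (t(I) = √(I + (-9 + 4*I²))/9 = √(-9 + I + 4*I²)/9)
-43033*1/(520*t(-6)) = -43033*9/(520*√(-9 - 6 + 4*(-6)²)) = -43033*9/(520*√(-9 - 6 + 4*36)) = -43033*9/(520*√(-9 - 6 + 144)) = -43033*3*√129/22360 = -129099*√129/22360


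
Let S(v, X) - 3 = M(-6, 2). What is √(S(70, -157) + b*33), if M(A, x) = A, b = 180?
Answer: √5937 ≈ 77.052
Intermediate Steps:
S(v, X) = -3 (S(v, X) = 3 - 6 = -3)
√(S(70, -157) + b*33) = √(-3 + 180*33) = √(-3 + 5940) = √5937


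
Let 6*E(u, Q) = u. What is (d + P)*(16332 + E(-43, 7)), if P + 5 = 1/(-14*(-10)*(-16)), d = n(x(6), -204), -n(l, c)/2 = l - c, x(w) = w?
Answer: -93247545949/13440 ≈ -6.9381e+6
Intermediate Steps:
E(u, Q) = u/6
n(l, c) = -2*l + 2*c (n(l, c) = -2*(l - c) = -2*l + 2*c)
d = -420 (d = -2*6 + 2*(-204) = -12 - 408 = -420)
P = -11201/2240 (P = -5 + 1/(-14*(-10)*(-16)) = -5 + 1/(140*(-16)) = -5 + 1/(-2240) = -5 - 1/2240 = -11201/2240 ≈ -5.0004)
(d + P)*(16332 + E(-43, 7)) = (-420 - 11201/2240)*(16332 + (1/6)*(-43)) = -952001*(16332 - 43/6)/2240 = -952001/2240*97949/6 = -93247545949/13440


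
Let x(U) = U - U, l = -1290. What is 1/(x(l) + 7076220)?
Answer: 1/7076220 ≈ 1.4132e-7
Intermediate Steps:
x(U) = 0
1/(x(l) + 7076220) = 1/(0 + 7076220) = 1/7076220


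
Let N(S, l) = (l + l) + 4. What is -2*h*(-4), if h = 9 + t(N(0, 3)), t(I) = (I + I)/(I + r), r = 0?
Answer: 88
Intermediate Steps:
N(S, l) = 4 + 2*l (N(S, l) = 2*l + 4 = 4 + 2*l)
t(I) = 2 (t(I) = (I + I)/(I + 0) = (2*I)/I = 2)
h = 11 (h = 9 + 2 = 11)
-2*h*(-4) = -2*11*(-4) = -22*(-4) = 88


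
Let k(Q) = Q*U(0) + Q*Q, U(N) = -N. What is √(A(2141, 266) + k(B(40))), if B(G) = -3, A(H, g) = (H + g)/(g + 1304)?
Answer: √25963090/1570 ≈ 3.2455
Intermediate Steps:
A(H, g) = (H + g)/(1304 + g)
k(Q) = Q² (k(Q) = Q*(-1*0) + Q*Q = Q*0 + Q² = 0 + Q² = Q²)
√(A(2141, 266) + k(B(40))) = √((2141 + 266)/(1304 + 266) + (-3)²) = √(2407/1570 + 9) = √(16537/1570) = √25963090/1570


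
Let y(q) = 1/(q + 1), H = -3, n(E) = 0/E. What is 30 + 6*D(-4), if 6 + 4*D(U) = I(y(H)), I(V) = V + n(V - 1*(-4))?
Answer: 81/4 ≈ 20.250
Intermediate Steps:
n(E) = 0
y(q) = 1/(1 + q)
I(V) = V (I(V) = V + 0 = V)
D(U) = -13/8 (D(U) = -3/2 + 1/(4*(1 - 3)) = -3/2 + (¼)/(-2) = -3/2 + (¼)*(-½) = -3/2 - ⅛ = -13/8)
30 + 6*D(-4) = 30 + 6*(-13/8) = 30 - 39/4 = 81/4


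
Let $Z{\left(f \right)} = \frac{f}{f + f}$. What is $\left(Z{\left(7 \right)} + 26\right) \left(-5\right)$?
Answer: $- \frac{265}{2} \approx -132.5$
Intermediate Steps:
$Z{\left(f \right)} = \frac{1}{2}$ ($Z{\left(f \right)} = \frac{f}{2 f} = f \frac{1}{2 f} = \frac{1}{2}$)
$\left(Z{\left(7 \right)} + 26\right) \left(-5\right) = \left(\frac{1}{2} + 26\right) \left(-5\right) = \frac{53}{2} \left(-5\right) = - \frac{265}{2}$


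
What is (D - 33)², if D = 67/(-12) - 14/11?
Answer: 27678121/17424 ≈ 1588.5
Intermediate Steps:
D = -905/132 (D = 67*(-1/12) - 14*1/11 = -67/12 - 14/11 = -905/132 ≈ -6.8561)
(D - 33)² = (-905/132 - 33)² = (-5261/132)² = 27678121/17424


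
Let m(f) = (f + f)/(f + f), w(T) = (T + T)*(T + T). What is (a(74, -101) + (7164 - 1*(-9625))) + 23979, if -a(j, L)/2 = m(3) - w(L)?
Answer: 122374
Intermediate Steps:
w(T) = 4*T² (w(T) = (2*T)*(2*T) = 4*T²)
m(f) = 1 (m(f) = (2*f)/((2*f)) = (2*f)*(1/(2*f)) = 1)
a(j, L) = -2 + 8*L² (a(j, L) = -2*(1 - 4*L²) = -2 + 8*L²)
(a(74, -101) + (7164 - 1*(-9625))) + 23979 = ((-2 + 8*(-101)²) + (7164 - 1*(-9625))) + 23979 = ((-2 + 8*10201) + (7164 + 9625)) + 23979 = ((-2 + 81608) + 16789) + 23979 = (81606 + 16789) + 23979 = 98395 + 23979 = 122374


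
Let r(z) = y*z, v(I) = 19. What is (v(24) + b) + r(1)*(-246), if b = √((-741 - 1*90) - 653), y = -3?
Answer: 757 + 2*I*√371 ≈ 757.0 + 38.523*I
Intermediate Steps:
r(z) = -3*z
b = 2*I*√371 (b = √((-741 - 90) - 653) = √(-831 - 653) = √(-1484) = 2*I*√371 ≈ 38.523*I)
(v(24) + b) + r(1)*(-246) = (19 + 2*I*√371) - 3*1*(-246) = (19 + 2*I*√371) - 3*(-246) = (19 + 2*I*√371) + 738 = 757 + 2*I*√371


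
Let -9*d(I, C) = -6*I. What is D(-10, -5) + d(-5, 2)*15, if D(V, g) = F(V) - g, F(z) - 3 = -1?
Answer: -43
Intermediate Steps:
F(z) = 2 (F(z) = 3 - 1 = 2)
d(I, C) = 2*I/3 (d(I, C) = -(-2)*I/3 = 2*I/3)
D(V, g) = 2 - g
D(-10, -5) + d(-5, 2)*15 = (2 - 1*(-5)) + ((2/3)*(-5))*15 = (2 + 5) - 10/3*15 = 7 - 50 = -43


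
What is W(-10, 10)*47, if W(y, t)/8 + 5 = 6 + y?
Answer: -3384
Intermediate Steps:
W(y, t) = 8 + 8*y (W(y, t) = -40 + 8*(6 + y) = -40 + (48 + 8*y) = 8 + 8*y)
W(-10, 10)*47 = (8 + 8*(-10))*47 = (8 - 80)*47 = -72*47 = -3384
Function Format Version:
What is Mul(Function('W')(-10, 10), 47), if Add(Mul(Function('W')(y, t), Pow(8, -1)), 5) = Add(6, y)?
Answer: -3384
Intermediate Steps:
Function('W')(y, t) = Add(8, Mul(8, y)) (Function('W')(y, t) = Add(-40, Mul(8, Add(6, y))) = Add(-40, Add(48, Mul(8, y))) = Add(8, Mul(8, y)))
Mul(Function('W')(-10, 10), 47) = Mul(Add(8, Mul(8, -10)), 47) = Mul(Add(8, -80), 47) = Mul(-72, 47) = -3384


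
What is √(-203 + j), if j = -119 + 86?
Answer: 2*I*√59 ≈ 15.362*I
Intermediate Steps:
j = -33
√(-203 + j) = √(-203 - 33) = √(-236) = 2*I*√59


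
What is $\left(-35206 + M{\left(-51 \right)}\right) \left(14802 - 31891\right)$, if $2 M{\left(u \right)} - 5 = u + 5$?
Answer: $\frac{1203971317}{2} \approx 6.0199 \cdot 10^{8}$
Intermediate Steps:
$M{\left(u \right)} = 5 + \frac{u}{2}$ ($M{\left(u \right)} = \frac{5}{2} + \frac{u + 5}{2} = \frac{5}{2} + \frac{5 + u}{2} = \frac{5}{2} + \left(\frac{5}{2} + \frac{u}{2}\right) = 5 + \frac{u}{2}$)
$\left(-35206 + M{\left(-51 \right)}\right) \left(14802 - 31891\right) = \left(-35206 + \left(5 + \frac{1}{2} \left(-51\right)\right)\right) \left(14802 - 31891\right) = \left(-35206 + \left(5 - \frac{51}{2}\right)\right) \left(-17089\right) = \left(-35206 - \frac{41}{2}\right) \left(-17089\right) = \left(- \frac{70453}{2}\right) \left(-17089\right) = \frac{1203971317}{2}$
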